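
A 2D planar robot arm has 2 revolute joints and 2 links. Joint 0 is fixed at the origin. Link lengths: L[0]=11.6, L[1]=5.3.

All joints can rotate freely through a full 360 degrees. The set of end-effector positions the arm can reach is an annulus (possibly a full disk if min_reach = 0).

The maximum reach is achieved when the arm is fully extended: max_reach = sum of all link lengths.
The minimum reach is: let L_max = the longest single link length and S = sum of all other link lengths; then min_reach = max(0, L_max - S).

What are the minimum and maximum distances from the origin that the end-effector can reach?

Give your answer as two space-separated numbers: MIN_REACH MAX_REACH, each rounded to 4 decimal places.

Link lengths: [11.6, 5.3]
max_reach = 11.6 + 5.3 = 16.9
L_max = max([11.6, 5.3]) = 11.6
S (sum of others) = 16.9 - 11.6 = 5.3
min_reach = max(0, 11.6 - 5.3) = max(0, 6.3) = 6.3

Answer: 6.3000 16.9000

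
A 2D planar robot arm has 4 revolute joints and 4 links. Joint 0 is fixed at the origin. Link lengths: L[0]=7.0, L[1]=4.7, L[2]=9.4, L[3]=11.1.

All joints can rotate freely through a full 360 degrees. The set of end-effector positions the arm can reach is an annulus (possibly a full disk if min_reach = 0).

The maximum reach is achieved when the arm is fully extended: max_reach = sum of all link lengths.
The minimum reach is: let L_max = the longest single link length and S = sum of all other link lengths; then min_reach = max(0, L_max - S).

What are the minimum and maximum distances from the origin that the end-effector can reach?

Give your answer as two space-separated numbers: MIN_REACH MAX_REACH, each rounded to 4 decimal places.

Answer: 0.0000 32.2000

Derivation:
Link lengths: [7.0, 4.7, 9.4, 11.1]
max_reach = 7 + 4.7 + 9.4 + 11.1 = 32.2
L_max = max([7.0, 4.7, 9.4, 11.1]) = 11.1
S (sum of others) = 32.2 - 11.1 = 21.1
min_reach = max(0, 11.1 - 21.1) = max(0, -10) = 0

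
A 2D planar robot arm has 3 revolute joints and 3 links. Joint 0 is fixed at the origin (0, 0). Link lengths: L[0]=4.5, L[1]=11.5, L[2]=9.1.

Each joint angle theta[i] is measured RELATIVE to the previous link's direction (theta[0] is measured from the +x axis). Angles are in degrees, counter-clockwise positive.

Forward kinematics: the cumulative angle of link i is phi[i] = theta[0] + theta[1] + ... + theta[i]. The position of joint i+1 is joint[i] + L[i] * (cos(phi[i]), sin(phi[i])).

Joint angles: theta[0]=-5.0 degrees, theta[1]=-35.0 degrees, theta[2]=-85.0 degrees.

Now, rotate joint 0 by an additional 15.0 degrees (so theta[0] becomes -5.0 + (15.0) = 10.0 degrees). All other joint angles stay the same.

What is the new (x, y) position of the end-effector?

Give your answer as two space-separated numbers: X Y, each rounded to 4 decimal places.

joint[0] = (0.0000, 0.0000)  (base)
link 0: phi[0] = 10 = 10 deg
  cos(10 deg) = 0.9848, sin(10 deg) = 0.1736
  joint[1] = (0.0000, 0.0000) + 4.5 * (0.9848, 0.1736) = (0.0000 + 4.4316, 0.0000 + 0.7814) = (4.4316, 0.7814)
link 1: phi[1] = 10 + -35 = -25 deg
  cos(-25 deg) = 0.9063, sin(-25 deg) = -0.4226
  joint[2] = (4.4316, 0.7814) + 11.5 * (0.9063, -0.4226) = (4.4316 + 10.4225, 0.7814 + -4.8601) = (14.8542, -4.0787)
link 2: phi[2] = 10 + -35 + -85 = -110 deg
  cos(-110 deg) = -0.3420, sin(-110 deg) = -0.9397
  joint[3] = (14.8542, -4.0787) + 9.1 * (-0.3420, -0.9397) = (14.8542 + -3.1124, -4.0787 + -8.5512) = (11.7418, -12.6299)
End effector: (11.7418, -12.6299)

Answer: 11.7418 -12.6299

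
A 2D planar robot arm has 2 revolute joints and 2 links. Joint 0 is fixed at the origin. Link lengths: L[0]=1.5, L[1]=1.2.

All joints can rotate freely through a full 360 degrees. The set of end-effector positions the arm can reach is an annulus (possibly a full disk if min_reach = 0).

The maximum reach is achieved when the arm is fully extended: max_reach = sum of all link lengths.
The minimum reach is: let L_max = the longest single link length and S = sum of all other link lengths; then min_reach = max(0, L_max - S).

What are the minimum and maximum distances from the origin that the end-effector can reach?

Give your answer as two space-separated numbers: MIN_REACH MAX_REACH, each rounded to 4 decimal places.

Link lengths: [1.5, 1.2]
max_reach = 1.5 + 1.2 = 2.7
L_max = max([1.5, 1.2]) = 1.5
S (sum of others) = 2.7 - 1.5 = 1.2
min_reach = max(0, 1.5 - 1.2) = max(0, 0.3) = 0.3

Answer: 0.3000 2.7000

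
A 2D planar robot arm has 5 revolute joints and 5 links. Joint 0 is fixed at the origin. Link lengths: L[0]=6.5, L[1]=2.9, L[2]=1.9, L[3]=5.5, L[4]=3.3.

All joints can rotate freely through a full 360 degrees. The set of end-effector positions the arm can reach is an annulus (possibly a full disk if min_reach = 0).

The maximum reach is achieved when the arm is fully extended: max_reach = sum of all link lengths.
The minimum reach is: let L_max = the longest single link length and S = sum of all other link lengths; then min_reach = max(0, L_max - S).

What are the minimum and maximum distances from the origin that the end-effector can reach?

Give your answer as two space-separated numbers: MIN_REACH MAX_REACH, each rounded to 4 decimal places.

Link lengths: [6.5, 2.9, 1.9, 5.5, 3.3]
max_reach = 6.5 + 2.9 + 1.9 + 5.5 + 3.3 = 20.1
L_max = max([6.5, 2.9, 1.9, 5.5, 3.3]) = 6.5
S (sum of others) = 20.1 - 6.5 = 13.6
min_reach = max(0, 6.5 - 13.6) = max(0, -7.1) = 0

Answer: 0.0000 20.1000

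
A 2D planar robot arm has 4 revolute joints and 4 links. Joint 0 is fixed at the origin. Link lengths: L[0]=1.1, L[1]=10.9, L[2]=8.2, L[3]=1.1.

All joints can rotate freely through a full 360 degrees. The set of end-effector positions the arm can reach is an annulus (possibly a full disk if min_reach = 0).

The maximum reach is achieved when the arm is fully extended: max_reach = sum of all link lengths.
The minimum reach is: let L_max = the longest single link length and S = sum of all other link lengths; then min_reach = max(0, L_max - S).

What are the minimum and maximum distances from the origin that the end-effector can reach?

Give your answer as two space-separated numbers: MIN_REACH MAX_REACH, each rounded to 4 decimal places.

Answer: 0.5000 21.3000

Derivation:
Link lengths: [1.1, 10.9, 8.2, 1.1]
max_reach = 1.1 + 10.9 + 8.2 + 1.1 = 21.3
L_max = max([1.1, 10.9, 8.2, 1.1]) = 10.9
S (sum of others) = 21.3 - 10.9 = 10.4
min_reach = max(0, 10.9 - 10.4) = max(0, 0.5) = 0.5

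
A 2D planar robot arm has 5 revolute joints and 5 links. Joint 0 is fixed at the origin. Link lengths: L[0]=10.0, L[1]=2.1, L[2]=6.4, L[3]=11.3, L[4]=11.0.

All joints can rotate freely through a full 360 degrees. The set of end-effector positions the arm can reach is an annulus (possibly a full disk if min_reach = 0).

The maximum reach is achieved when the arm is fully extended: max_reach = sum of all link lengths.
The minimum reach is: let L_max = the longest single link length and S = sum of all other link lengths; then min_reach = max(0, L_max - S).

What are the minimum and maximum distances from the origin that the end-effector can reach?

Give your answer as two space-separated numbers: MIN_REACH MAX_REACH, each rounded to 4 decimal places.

Link lengths: [10.0, 2.1, 6.4, 11.3, 11.0]
max_reach = 10 + 2.1 + 6.4 + 11.3 + 11 = 40.8
L_max = max([10.0, 2.1, 6.4, 11.3, 11.0]) = 11.3
S (sum of others) = 40.8 - 11.3 = 29.5
min_reach = max(0, 11.3 - 29.5) = max(0, -18.2) = 0

Answer: 0.0000 40.8000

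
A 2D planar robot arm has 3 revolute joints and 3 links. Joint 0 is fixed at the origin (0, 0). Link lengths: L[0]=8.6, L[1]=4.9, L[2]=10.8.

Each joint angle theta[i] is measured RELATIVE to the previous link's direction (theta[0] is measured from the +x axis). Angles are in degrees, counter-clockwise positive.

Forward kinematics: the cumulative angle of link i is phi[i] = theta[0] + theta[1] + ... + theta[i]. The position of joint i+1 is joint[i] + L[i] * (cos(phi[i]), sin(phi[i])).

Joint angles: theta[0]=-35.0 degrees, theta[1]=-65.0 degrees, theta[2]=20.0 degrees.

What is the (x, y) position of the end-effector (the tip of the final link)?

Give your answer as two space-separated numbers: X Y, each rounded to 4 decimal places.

Answer: 8.0692 -20.3942

Derivation:
joint[0] = (0.0000, 0.0000)  (base)
link 0: phi[0] = -35 = -35 deg
  cos(-35 deg) = 0.8192, sin(-35 deg) = -0.5736
  joint[1] = (0.0000, 0.0000) + 8.6 * (0.8192, -0.5736) = (0.0000 + 7.0447, 0.0000 + -4.9328) = (7.0447, -4.9328)
link 1: phi[1] = -35 + -65 = -100 deg
  cos(-100 deg) = -0.1736, sin(-100 deg) = -0.9848
  joint[2] = (7.0447, -4.9328) + 4.9 * (-0.1736, -0.9848) = (7.0447 + -0.8509, -4.9328 + -4.8256) = (6.1938, -9.7583)
link 2: phi[2] = -35 + -65 + 20 = -80 deg
  cos(-80 deg) = 0.1736, sin(-80 deg) = -0.9848
  joint[3] = (6.1938, -9.7583) + 10.8 * (0.1736, -0.9848) = (6.1938 + 1.8754, -9.7583 + -10.6359) = (8.0692, -20.3942)
End effector: (8.0692, -20.3942)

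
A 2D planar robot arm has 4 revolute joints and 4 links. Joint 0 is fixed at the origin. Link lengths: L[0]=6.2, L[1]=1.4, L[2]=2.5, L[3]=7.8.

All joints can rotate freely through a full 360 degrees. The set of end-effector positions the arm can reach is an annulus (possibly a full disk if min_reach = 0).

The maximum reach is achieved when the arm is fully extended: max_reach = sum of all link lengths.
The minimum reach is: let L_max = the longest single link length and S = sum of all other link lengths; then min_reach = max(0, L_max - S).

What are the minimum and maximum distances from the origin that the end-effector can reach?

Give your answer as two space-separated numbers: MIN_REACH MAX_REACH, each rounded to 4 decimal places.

Answer: 0.0000 17.9000

Derivation:
Link lengths: [6.2, 1.4, 2.5, 7.8]
max_reach = 6.2 + 1.4 + 2.5 + 7.8 = 17.9
L_max = max([6.2, 1.4, 2.5, 7.8]) = 7.8
S (sum of others) = 17.9 - 7.8 = 10.1
min_reach = max(0, 7.8 - 10.1) = max(0, -2.3) = 0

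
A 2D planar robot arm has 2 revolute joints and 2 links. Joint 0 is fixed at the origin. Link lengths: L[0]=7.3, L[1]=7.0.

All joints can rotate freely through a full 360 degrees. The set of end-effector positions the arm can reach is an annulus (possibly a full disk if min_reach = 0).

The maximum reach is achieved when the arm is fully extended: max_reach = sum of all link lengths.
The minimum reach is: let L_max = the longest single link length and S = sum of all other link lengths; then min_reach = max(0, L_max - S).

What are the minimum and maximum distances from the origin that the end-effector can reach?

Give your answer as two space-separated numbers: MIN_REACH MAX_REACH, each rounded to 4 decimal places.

Answer: 0.3000 14.3000

Derivation:
Link lengths: [7.3, 7.0]
max_reach = 7.3 + 7 = 14.3
L_max = max([7.3, 7.0]) = 7.3
S (sum of others) = 14.3 - 7.3 = 7
min_reach = max(0, 7.3 - 7) = max(0, 0.3) = 0.3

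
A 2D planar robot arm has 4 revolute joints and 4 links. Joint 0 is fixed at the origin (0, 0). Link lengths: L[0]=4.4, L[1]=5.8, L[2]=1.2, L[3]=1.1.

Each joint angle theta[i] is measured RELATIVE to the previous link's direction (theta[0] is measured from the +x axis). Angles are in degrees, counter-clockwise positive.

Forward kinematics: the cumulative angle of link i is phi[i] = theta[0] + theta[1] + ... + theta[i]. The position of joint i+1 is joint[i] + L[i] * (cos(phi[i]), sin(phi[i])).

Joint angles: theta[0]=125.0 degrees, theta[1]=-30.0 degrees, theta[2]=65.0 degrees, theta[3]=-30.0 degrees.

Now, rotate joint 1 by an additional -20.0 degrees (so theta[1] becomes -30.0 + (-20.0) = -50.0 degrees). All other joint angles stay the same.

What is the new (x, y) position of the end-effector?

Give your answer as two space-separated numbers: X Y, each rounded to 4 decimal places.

Answer: -2.3181 11.0116

Derivation:
joint[0] = (0.0000, 0.0000)  (base)
link 0: phi[0] = 125 = 125 deg
  cos(125 deg) = -0.5736, sin(125 deg) = 0.8192
  joint[1] = (0.0000, 0.0000) + 4.4 * (-0.5736, 0.8192) = (0.0000 + -2.5237, 0.0000 + 3.6043) = (-2.5237, 3.6043)
link 1: phi[1] = 125 + -50 = 75 deg
  cos(75 deg) = 0.2588, sin(75 deg) = 0.9659
  joint[2] = (-2.5237, 3.6043) + 5.8 * (0.2588, 0.9659) = (-2.5237 + 1.5012, 3.6043 + 5.6024) = (-1.0226, 9.2066)
link 2: phi[2] = 125 + -50 + 65 = 140 deg
  cos(140 deg) = -0.7660, sin(140 deg) = 0.6428
  joint[3] = (-1.0226, 9.2066) + 1.2 * (-0.7660, 0.6428) = (-1.0226 + -0.9193, 9.2066 + 0.7713) = (-1.9418, 9.9780)
link 3: phi[3] = 125 + -50 + 65 + -30 = 110 deg
  cos(110 deg) = -0.3420, sin(110 deg) = 0.9397
  joint[4] = (-1.9418, 9.9780) + 1.1 * (-0.3420, 0.9397) = (-1.9418 + -0.3762, 9.9780 + 1.0337) = (-2.3181, 11.0116)
End effector: (-2.3181, 11.0116)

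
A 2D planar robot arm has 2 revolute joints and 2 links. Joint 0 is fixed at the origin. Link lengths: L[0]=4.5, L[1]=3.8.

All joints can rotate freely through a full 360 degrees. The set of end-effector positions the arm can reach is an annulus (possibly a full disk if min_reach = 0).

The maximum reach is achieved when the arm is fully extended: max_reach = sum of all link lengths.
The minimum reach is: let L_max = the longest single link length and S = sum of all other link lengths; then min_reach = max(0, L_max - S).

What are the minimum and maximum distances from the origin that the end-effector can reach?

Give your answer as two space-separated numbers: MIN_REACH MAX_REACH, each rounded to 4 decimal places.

Link lengths: [4.5, 3.8]
max_reach = 4.5 + 3.8 = 8.3
L_max = max([4.5, 3.8]) = 4.5
S (sum of others) = 8.3 - 4.5 = 3.8
min_reach = max(0, 4.5 - 3.8) = max(0, 0.7) = 0.7

Answer: 0.7000 8.3000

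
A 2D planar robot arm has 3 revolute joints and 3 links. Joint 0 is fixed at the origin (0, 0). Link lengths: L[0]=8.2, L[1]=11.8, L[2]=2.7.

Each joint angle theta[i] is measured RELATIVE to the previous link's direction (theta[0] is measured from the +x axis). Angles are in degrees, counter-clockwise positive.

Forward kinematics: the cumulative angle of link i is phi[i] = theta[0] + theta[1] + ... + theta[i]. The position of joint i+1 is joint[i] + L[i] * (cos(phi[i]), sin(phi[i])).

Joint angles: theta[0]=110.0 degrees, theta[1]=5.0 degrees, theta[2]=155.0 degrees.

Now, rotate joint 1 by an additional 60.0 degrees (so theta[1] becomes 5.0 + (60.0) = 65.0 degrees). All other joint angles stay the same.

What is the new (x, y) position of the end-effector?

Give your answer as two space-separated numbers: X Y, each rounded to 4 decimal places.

Answer: -12.2214 7.3839

Derivation:
joint[0] = (0.0000, 0.0000)  (base)
link 0: phi[0] = 110 = 110 deg
  cos(110 deg) = -0.3420, sin(110 deg) = 0.9397
  joint[1] = (0.0000, 0.0000) + 8.2 * (-0.3420, 0.9397) = (0.0000 + -2.8046, 0.0000 + 7.7055) = (-2.8046, 7.7055)
link 1: phi[1] = 110 + 65 = 175 deg
  cos(175 deg) = -0.9962, sin(175 deg) = 0.0872
  joint[2] = (-2.8046, 7.7055) + 11.8 * (-0.9962, 0.0872) = (-2.8046 + -11.7551, 7.7055 + 1.0284) = (-14.5597, 8.7339)
link 2: phi[2] = 110 + 65 + 155 = 330 deg
  cos(330 deg) = 0.8660, sin(330 deg) = -0.5000
  joint[3] = (-14.5597, 8.7339) + 2.7 * (0.8660, -0.5000) = (-14.5597 + 2.3383, 8.7339 + -1.3500) = (-12.2214, 7.3839)
End effector: (-12.2214, 7.3839)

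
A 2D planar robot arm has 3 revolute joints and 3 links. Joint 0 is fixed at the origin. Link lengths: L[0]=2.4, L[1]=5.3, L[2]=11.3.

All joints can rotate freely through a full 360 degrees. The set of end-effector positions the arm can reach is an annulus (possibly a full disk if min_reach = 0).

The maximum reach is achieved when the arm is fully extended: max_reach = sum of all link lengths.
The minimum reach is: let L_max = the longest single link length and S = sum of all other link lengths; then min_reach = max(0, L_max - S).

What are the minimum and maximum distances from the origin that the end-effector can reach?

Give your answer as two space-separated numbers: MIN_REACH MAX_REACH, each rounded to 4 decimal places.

Link lengths: [2.4, 5.3, 11.3]
max_reach = 2.4 + 5.3 + 11.3 = 19
L_max = max([2.4, 5.3, 11.3]) = 11.3
S (sum of others) = 19 - 11.3 = 7.7
min_reach = max(0, 11.3 - 7.7) = max(0, 3.6) = 3.6

Answer: 3.6000 19.0000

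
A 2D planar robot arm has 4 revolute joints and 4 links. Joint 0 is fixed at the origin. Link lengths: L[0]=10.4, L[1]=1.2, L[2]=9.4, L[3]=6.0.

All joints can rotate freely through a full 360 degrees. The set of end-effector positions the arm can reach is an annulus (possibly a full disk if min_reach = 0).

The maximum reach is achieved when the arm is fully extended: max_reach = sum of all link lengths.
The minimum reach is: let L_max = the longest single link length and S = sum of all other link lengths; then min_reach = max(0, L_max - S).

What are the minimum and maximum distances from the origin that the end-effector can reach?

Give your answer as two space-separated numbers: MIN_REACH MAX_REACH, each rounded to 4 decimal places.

Link lengths: [10.4, 1.2, 9.4, 6.0]
max_reach = 10.4 + 1.2 + 9.4 + 6 = 27
L_max = max([10.4, 1.2, 9.4, 6.0]) = 10.4
S (sum of others) = 27 - 10.4 = 16.6
min_reach = max(0, 10.4 - 16.6) = max(0, -6.2) = 0

Answer: 0.0000 27.0000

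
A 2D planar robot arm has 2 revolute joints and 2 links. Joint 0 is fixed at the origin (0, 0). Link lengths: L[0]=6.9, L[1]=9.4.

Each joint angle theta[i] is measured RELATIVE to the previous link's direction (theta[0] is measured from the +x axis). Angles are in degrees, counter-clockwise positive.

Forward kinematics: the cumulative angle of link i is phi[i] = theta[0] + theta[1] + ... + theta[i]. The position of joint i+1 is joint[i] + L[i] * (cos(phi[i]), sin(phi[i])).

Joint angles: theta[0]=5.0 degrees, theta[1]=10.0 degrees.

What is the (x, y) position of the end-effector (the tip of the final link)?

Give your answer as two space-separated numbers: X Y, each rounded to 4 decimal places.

joint[0] = (0.0000, 0.0000)  (base)
link 0: phi[0] = 5 = 5 deg
  cos(5 deg) = 0.9962, sin(5 deg) = 0.0872
  joint[1] = (0.0000, 0.0000) + 6.9 * (0.9962, 0.0872) = (0.0000 + 6.8737, 0.0000 + 0.6014) = (6.8737, 0.6014)
link 1: phi[1] = 5 + 10 = 15 deg
  cos(15 deg) = 0.9659, sin(15 deg) = 0.2588
  joint[2] = (6.8737, 0.6014) + 9.4 * (0.9659, 0.2588) = (6.8737 + 9.0797, 0.6014 + 2.4329) = (15.9534, 3.0343)
End effector: (15.9534, 3.0343)

Answer: 15.9534 3.0343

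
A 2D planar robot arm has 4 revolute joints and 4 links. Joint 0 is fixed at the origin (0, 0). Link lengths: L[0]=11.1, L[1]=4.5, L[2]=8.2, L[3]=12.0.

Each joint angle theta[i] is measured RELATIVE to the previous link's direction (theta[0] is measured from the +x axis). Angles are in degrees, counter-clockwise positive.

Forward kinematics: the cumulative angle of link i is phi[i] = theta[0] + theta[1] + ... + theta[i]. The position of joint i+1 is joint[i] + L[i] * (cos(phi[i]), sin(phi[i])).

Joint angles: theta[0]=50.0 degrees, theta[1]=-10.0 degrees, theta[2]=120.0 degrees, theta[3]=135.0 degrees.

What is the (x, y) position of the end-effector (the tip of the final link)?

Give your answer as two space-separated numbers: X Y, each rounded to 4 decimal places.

joint[0] = (0.0000, 0.0000)  (base)
link 0: phi[0] = 50 = 50 deg
  cos(50 deg) = 0.6428, sin(50 deg) = 0.7660
  joint[1] = (0.0000, 0.0000) + 11.1 * (0.6428, 0.7660) = (0.0000 + 7.1349, 0.0000 + 8.5031) = (7.1349, 8.5031)
link 1: phi[1] = 50 + -10 = 40 deg
  cos(40 deg) = 0.7660, sin(40 deg) = 0.6428
  joint[2] = (7.1349, 8.5031) + 4.5 * (0.7660, 0.6428) = (7.1349 + 3.4472, 8.5031 + 2.8925) = (10.5821, 11.3956)
link 2: phi[2] = 50 + -10 + 120 = 160 deg
  cos(160 deg) = -0.9397, sin(160 deg) = 0.3420
  joint[3] = (10.5821, 11.3956) + 8.2 * (-0.9397, 0.3420) = (10.5821 + -7.7055, 11.3956 + 2.8046) = (2.8767, 14.2002)
link 3: phi[3] = 50 + -10 + 120 + 135 = 295 deg
  cos(295 deg) = 0.4226, sin(295 deg) = -0.9063
  joint[4] = (2.8767, 14.2002) + 12 * (0.4226, -0.9063) = (2.8767 + 5.0714, 14.2002 + -10.8757) = (7.9481, 3.3245)
End effector: (7.9481, 3.3245)

Answer: 7.9481 3.3245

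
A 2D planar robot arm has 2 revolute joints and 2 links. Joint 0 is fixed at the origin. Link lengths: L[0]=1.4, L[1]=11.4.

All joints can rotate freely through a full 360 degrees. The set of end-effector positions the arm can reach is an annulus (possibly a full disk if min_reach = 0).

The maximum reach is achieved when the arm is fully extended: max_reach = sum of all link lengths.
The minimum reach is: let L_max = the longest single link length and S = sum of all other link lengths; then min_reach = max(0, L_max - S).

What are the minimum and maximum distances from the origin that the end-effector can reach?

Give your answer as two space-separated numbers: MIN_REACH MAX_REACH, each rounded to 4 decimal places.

Answer: 10.0000 12.8000

Derivation:
Link lengths: [1.4, 11.4]
max_reach = 1.4 + 11.4 = 12.8
L_max = max([1.4, 11.4]) = 11.4
S (sum of others) = 12.8 - 11.4 = 1.4
min_reach = max(0, 11.4 - 1.4) = max(0, 10) = 10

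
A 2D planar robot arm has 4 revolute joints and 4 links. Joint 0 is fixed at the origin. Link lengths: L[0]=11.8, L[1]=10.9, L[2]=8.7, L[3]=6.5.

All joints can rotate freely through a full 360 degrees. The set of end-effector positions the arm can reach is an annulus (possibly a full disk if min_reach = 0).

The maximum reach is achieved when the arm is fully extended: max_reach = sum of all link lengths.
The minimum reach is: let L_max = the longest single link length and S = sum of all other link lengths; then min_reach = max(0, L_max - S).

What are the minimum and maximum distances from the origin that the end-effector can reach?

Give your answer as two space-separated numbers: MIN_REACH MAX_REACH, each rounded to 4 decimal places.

Answer: 0.0000 37.9000

Derivation:
Link lengths: [11.8, 10.9, 8.7, 6.5]
max_reach = 11.8 + 10.9 + 8.7 + 6.5 = 37.9
L_max = max([11.8, 10.9, 8.7, 6.5]) = 11.8
S (sum of others) = 37.9 - 11.8 = 26.1
min_reach = max(0, 11.8 - 26.1) = max(0, -14.3) = 0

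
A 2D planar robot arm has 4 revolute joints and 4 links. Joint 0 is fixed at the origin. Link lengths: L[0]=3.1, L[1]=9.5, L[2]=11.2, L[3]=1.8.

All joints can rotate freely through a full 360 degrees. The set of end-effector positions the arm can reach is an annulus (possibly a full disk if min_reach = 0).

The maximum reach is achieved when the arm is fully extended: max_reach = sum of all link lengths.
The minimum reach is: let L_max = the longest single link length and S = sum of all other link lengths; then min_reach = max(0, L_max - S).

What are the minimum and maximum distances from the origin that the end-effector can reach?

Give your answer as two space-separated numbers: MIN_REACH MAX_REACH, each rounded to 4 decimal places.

Link lengths: [3.1, 9.5, 11.2, 1.8]
max_reach = 3.1 + 9.5 + 11.2 + 1.8 = 25.6
L_max = max([3.1, 9.5, 11.2, 1.8]) = 11.2
S (sum of others) = 25.6 - 11.2 = 14.4
min_reach = max(0, 11.2 - 14.4) = max(0, -3.2) = 0

Answer: 0.0000 25.6000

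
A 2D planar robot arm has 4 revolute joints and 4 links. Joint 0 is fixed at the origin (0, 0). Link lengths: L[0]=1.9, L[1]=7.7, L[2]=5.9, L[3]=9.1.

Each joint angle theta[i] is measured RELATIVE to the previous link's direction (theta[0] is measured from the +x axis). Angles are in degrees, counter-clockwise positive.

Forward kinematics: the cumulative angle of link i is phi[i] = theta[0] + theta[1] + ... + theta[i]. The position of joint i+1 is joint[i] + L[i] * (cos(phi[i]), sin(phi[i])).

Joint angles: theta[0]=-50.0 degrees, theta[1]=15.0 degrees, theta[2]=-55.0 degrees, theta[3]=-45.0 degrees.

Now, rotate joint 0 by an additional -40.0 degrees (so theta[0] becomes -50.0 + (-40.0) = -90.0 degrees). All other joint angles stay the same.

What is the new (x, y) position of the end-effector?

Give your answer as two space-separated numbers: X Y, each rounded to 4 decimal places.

joint[0] = (0.0000, 0.0000)  (base)
link 0: phi[0] = -90 = -90 deg
  cos(-90 deg) = 0.0000, sin(-90 deg) = -1.0000
  joint[1] = (0.0000, 0.0000) + 1.9 * (0.0000, -1.0000) = (0.0000 + 0.0000, 0.0000 + -1.9000) = (0.0000, -1.9000)
link 1: phi[1] = -90 + 15 = -75 deg
  cos(-75 deg) = 0.2588, sin(-75 deg) = -0.9659
  joint[2] = (0.0000, -1.9000) + 7.7 * (0.2588, -0.9659) = (0.0000 + 1.9929, -1.9000 + -7.4376) = (1.9929, -9.3376)
link 2: phi[2] = -90 + 15 + -55 = -130 deg
  cos(-130 deg) = -0.6428, sin(-130 deg) = -0.7660
  joint[3] = (1.9929, -9.3376) + 5.9 * (-0.6428, -0.7660) = (1.9929 + -3.7924, -9.3376 + -4.5197) = (-1.7995, -13.8573)
link 3: phi[3] = -90 + 15 + -55 + -45 = -175 deg
  cos(-175 deg) = -0.9962, sin(-175 deg) = -0.0872
  joint[4] = (-1.7995, -13.8573) + 9.1 * (-0.9962, -0.0872) = (-1.7995 + -9.0654, -13.8573 + -0.7931) = (-10.8649, -14.6504)
End effector: (-10.8649, -14.6504)

Answer: -10.8649 -14.6504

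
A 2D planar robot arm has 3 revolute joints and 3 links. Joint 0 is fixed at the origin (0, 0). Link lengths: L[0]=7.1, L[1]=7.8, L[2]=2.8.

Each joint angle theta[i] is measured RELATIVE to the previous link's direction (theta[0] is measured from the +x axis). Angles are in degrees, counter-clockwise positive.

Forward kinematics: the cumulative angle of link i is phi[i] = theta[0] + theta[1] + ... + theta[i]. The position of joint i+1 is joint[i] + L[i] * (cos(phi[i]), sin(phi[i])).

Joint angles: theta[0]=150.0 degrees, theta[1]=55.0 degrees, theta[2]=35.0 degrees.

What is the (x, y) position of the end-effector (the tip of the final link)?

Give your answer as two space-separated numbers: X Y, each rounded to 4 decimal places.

joint[0] = (0.0000, 0.0000)  (base)
link 0: phi[0] = 150 = 150 deg
  cos(150 deg) = -0.8660, sin(150 deg) = 0.5000
  joint[1] = (0.0000, 0.0000) + 7.1 * (-0.8660, 0.5000) = (0.0000 + -6.1488, 0.0000 + 3.5500) = (-6.1488, 3.5500)
link 1: phi[1] = 150 + 55 = 205 deg
  cos(205 deg) = -0.9063, sin(205 deg) = -0.4226
  joint[2] = (-6.1488, 3.5500) + 7.8 * (-0.9063, -0.4226) = (-6.1488 + -7.0692, 3.5500 + -3.2964) = (-13.2180, 0.2536)
link 2: phi[2] = 150 + 55 + 35 = 240 deg
  cos(240 deg) = -0.5000, sin(240 deg) = -0.8660
  joint[3] = (-13.2180, 0.2536) + 2.8 * (-0.5000, -0.8660) = (-13.2180 + -1.4000, 0.2536 + -2.4249) = (-14.6180, -2.1713)
End effector: (-14.6180, -2.1713)

Answer: -14.6180 -2.1713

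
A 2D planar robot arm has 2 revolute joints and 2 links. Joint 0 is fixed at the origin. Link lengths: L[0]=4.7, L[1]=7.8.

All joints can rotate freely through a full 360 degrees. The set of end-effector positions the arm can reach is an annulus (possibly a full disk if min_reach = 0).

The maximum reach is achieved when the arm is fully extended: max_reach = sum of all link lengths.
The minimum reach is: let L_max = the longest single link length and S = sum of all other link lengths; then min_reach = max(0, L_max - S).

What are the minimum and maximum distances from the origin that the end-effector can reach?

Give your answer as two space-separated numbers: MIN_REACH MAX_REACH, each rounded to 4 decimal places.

Link lengths: [4.7, 7.8]
max_reach = 4.7 + 7.8 = 12.5
L_max = max([4.7, 7.8]) = 7.8
S (sum of others) = 12.5 - 7.8 = 4.7
min_reach = max(0, 7.8 - 4.7) = max(0, 3.1) = 3.1

Answer: 3.1000 12.5000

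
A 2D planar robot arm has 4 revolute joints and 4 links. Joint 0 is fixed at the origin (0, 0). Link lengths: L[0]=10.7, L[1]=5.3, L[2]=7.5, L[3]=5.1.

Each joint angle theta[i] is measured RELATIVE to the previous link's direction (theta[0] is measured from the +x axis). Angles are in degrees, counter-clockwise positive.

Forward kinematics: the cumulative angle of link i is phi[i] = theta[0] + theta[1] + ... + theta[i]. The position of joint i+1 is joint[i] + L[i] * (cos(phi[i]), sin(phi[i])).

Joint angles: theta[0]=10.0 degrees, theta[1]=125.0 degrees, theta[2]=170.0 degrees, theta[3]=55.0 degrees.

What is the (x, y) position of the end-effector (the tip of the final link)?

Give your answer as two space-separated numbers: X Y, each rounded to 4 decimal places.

Answer: 16.1916 -0.5379

Derivation:
joint[0] = (0.0000, 0.0000)  (base)
link 0: phi[0] = 10 = 10 deg
  cos(10 deg) = 0.9848, sin(10 deg) = 0.1736
  joint[1] = (0.0000, 0.0000) + 10.7 * (0.9848, 0.1736) = (0.0000 + 10.5374, 0.0000 + 1.8580) = (10.5374, 1.8580)
link 1: phi[1] = 10 + 125 = 135 deg
  cos(135 deg) = -0.7071, sin(135 deg) = 0.7071
  joint[2] = (10.5374, 1.8580) + 5.3 * (-0.7071, 0.7071) = (10.5374 + -3.7477, 1.8580 + 3.7477) = (6.7898, 5.6057)
link 2: phi[2] = 10 + 125 + 170 = 305 deg
  cos(305 deg) = 0.5736, sin(305 deg) = -0.8192
  joint[3] = (6.7898, 5.6057) + 7.5 * (0.5736, -0.8192) = (6.7898 + 4.3018, 5.6057 + -6.1436) = (11.0916, -0.5379)
link 3: phi[3] = 10 + 125 + 170 + 55 = 360 deg
  cos(360 deg) = 1.0000, sin(360 deg) = -0.0000
  joint[4] = (11.0916, -0.5379) + 5.1 * (1.0000, -0.0000) = (11.0916 + 5.1000, -0.5379 + -0.0000) = (16.1916, -0.5379)
End effector: (16.1916, -0.5379)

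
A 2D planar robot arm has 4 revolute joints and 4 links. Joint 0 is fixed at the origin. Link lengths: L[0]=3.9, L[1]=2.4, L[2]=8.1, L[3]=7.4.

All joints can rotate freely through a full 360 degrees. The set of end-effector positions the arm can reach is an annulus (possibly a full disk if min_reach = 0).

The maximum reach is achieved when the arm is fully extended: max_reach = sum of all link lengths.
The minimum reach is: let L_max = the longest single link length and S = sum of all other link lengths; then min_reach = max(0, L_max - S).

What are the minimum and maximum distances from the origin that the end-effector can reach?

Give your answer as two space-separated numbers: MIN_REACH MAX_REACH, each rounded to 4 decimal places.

Answer: 0.0000 21.8000

Derivation:
Link lengths: [3.9, 2.4, 8.1, 7.4]
max_reach = 3.9 + 2.4 + 8.1 + 7.4 = 21.8
L_max = max([3.9, 2.4, 8.1, 7.4]) = 8.1
S (sum of others) = 21.8 - 8.1 = 13.7
min_reach = max(0, 8.1 - 13.7) = max(0, -5.6) = 0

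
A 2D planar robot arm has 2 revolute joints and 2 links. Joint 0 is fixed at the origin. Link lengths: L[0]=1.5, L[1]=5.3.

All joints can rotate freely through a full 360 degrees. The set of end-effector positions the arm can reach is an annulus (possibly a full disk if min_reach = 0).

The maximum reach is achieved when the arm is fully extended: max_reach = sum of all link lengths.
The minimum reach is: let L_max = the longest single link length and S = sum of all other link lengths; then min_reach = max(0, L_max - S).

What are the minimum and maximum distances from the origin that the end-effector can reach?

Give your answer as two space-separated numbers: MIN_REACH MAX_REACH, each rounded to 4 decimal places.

Answer: 3.8000 6.8000

Derivation:
Link lengths: [1.5, 5.3]
max_reach = 1.5 + 5.3 = 6.8
L_max = max([1.5, 5.3]) = 5.3
S (sum of others) = 6.8 - 5.3 = 1.5
min_reach = max(0, 5.3 - 1.5) = max(0, 3.8) = 3.8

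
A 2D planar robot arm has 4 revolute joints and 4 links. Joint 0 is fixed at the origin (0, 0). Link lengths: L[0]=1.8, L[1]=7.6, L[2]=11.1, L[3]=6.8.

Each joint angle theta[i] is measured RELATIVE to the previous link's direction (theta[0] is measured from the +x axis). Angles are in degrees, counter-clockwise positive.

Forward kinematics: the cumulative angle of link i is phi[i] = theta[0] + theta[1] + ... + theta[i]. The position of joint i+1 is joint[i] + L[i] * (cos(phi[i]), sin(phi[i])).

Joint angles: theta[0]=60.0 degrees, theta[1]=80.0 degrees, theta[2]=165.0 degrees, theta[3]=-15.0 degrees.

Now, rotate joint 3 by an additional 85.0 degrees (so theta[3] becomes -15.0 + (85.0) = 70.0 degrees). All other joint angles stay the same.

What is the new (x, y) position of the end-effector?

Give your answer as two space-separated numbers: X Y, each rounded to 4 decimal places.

Answer: 8.0131 -0.8886

Derivation:
joint[0] = (0.0000, 0.0000)  (base)
link 0: phi[0] = 60 = 60 deg
  cos(60 deg) = 0.5000, sin(60 deg) = 0.8660
  joint[1] = (0.0000, 0.0000) + 1.8 * (0.5000, 0.8660) = (0.0000 + 0.9000, 0.0000 + 1.5588) = (0.9000, 1.5588)
link 1: phi[1] = 60 + 80 = 140 deg
  cos(140 deg) = -0.7660, sin(140 deg) = 0.6428
  joint[2] = (0.9000, 1.5588) + 7.6 * (-0.7660, 0.6428) = (0.9000 + -5.8219, 1.5588 + 4.8852) = (-4.9219, 6.4440)
link 2: phi[2] = 60 + 80 + 165 = 305 deg
  cos(305 deg) = 0.5736, sin(305 deg) = -0.8192
  joint[3] = (-4.9219, 6.4440) + 11.1 * (0.5736, -0.8192) = (-4.9219 + 6.3667, 6.4440 + -9.0926) = (1.4448, -2.6486)
link 3: phi[3] = 60 + 80 + 165 + 70 = 375 deg
  cos(375 deg) = 0.9659, sin(375 deg) = 0.2588
  joint[4] = (1.4448, -2.6486) + 6.8 * (0.9659, 0.2588) = (1.4448 + 6.5683, -2.6486 + 1.7600) = (8.0131, -0.8886)
End effector: (8.0131, -0.8886)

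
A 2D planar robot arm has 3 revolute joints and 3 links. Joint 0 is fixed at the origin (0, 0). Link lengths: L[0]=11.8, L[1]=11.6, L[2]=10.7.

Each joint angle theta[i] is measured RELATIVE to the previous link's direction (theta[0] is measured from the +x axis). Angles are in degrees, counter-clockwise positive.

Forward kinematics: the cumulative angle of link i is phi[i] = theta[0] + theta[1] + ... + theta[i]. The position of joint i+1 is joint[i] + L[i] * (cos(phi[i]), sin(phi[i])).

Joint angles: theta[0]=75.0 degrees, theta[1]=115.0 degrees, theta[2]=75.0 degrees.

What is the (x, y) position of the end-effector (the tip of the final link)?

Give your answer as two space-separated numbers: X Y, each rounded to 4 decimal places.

Answer: -9.3023 -1.2757

Derivation:
joint[0] = (0.0000, 0.0000)  (base)
link 0: phi[0] = 75 = 75 deg
  cos(75 deg) = 0.2588, sin(75 deg) = 0.9659
  joint[1] = (0.0000, 0.0000) + 11.8 * (0.2588, 0.9659) = (0.0000 + 3.0541, 0.0000 + 11.3979) = (3.0541, 11.3979)
link 1: phi[1] = 75 + 115 = 190 deg
  cos(190 deg) = -0.9848, sin(190 deg) = -0.1736
  joint[2] = (3.0541, 11.3979) + 11.6 * (-0.9848, -0.1736) = (3.0541 + -11.4238, 11.3979 + -2.0143) = (-8.3697, 9.3836)
link 2: phi[2] = 75 + 115 + 75 = 265 deg
  cos(265 deg) = -0.0872, sin(265 deg) = -0.9962
  joint[3] = (-8.3697, 9.3836) + 10.7 * (-0.0872, -0.9962) = (-8.3697 + -0.9326, 9.3836 + -10.6593) = (-9.3023, -1.2757)
End effector: (-9.3023, -1.2757)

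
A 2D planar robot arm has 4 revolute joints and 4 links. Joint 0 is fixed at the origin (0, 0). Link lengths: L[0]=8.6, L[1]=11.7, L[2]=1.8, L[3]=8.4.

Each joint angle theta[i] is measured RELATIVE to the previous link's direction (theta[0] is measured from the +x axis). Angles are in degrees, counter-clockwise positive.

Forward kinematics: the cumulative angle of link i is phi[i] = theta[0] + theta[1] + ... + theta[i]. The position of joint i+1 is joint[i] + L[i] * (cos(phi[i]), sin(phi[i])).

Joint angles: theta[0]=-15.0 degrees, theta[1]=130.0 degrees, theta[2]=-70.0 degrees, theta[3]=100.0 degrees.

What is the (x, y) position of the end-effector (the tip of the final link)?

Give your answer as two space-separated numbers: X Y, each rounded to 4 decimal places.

joint[0] = (0.0000, 0.0000)  (base)
link 0: phi[0] = -15 = -15 deg
  cos(-15 deg) = 0.9659, sin(-15 deg) = -0.2588
  joint[1] = (0.0000, 0.0000) + 8.6 * (0.9659, -0.2588) = (0.0000 + 8.3070, 0.0000 + -2.2258) = (8.3070, -2.2258)
link 1: phi[1] = -15 + 130 = 115 deg
  cos(115 deg) = -0.4226, sin(115 deg) = 0.9063
  joint[2] = (8.3070, -2.2258) + 11.7 * (-0.4226, 0.9063) = (8.3070 + -4.9446, -2.2258 + 10.6038) = (3.3623, 8.3780)
link 2: phi[2] = -15 + 130 + -70 = 45 deg
  cos(45 deg) = 0.7071, sin(45 deg) = 0.7071
  joint[3] = (3.3623, 8.3780) + 1.8 * (0.7071, 0.7071) = (3.3623 + 1.2728, 8.3780 + 1.2728) = (4.6351, 9.6507)
link 3: phi[3] = -15 + 130 + -70 + 100 = 145 deg
  cos(145 deg) = -0.8192, sin(145 deg) = 0.5736
  joint[4] = (4.6351, 9.6507) + 8.4 * (-0.8192, 0.5736) = (4.6351 + -6.8809, 9.6507 + 4.8180) = (-2.2458, 14.4688)
End effector: (-2.2458, 14.4688)

Answer: -2.2458 14.4688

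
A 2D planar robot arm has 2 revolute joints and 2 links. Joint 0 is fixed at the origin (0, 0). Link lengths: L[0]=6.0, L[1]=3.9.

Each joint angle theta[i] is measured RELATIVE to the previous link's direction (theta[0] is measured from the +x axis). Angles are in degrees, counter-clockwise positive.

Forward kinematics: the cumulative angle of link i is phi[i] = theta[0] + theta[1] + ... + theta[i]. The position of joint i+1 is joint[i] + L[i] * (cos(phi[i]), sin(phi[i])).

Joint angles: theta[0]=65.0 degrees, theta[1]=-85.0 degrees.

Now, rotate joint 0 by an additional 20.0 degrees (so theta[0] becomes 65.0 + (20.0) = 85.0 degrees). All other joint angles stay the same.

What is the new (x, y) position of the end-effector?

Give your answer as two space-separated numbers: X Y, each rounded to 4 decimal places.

joint[0] = (0.0000, 0.0000)  (base)
link 0: phi[0] = 85 = 85 deg
  cos(85 deg) = 0.0872, sin(85 deg) = 0.9962
  joint[1] = (0.0000, 0.0000) + 6 * (0.0872, 0.9962) = (0.0000 + 0.5229, 0.0000 + 5.9772) = (0.5229, 5.9772)
link 1: phi[1] = 85 + -85 = 0 deg
  cos(0 deg) = 1.0000, sin(0 deg) = 0.0000
  joint[2] = (0.5229, 5.9772) + 3.9 * (1.0000, 0.0000) = (0.5229 + 3.9000, 5.9772 + 0.0000) = (4.4229, 5.9772)
End effector: (4.4229, 5.9772)

Answer: 4.4229 5.9772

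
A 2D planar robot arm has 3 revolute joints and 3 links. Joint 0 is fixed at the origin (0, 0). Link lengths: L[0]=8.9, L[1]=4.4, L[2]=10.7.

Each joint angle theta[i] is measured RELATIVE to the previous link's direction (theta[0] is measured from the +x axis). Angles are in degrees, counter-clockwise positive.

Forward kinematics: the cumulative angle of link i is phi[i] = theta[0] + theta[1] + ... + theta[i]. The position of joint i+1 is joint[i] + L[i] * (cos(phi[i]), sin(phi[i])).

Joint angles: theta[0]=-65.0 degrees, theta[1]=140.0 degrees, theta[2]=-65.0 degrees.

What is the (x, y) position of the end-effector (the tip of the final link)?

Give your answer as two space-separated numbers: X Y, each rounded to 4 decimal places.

joint[0] = (0.0000, 0.0000)  (base)
link 0: phi[0] = -65 = -65 deg
  cos(-65 deg) = 0.4226, sin(-65 deg) = -0.9063
  joint[1] = (0.0000, 0.0000) + 8.9 * (0.4226, -0.9063) = (0.0000 + 3.7613, 0.0000 + -8.0661) = (3.7613, -8.0661)
link 1: phi[1] = -65 + 140 = 75 deg
  cos(75 deg) = 0.2588, sin(75 deg) = 0.9659
  joint[2] = (3.7613, -8.0661) + 4.4 * (0.2588, 0.9659) = (3.7613 + 1.1388, -8.0661 + 4.2501) = (4.9001, -3.8161)
link 2: phi[2] = -65 + 140 + -65 = 10 deg
  cos(10 deg) = 0.9848, sin(10 deg) = 0.1736
  joint[3] = (4.9001, -3.8161) + 10.7 * (0.9848, 0.1736) = (4.9001 + 10.5374, -3.8161 + 1.8580) = (15.4375, -1.9580)
End effector: (15.4375, -1.9580)

Answer: 15.4375 -1.9580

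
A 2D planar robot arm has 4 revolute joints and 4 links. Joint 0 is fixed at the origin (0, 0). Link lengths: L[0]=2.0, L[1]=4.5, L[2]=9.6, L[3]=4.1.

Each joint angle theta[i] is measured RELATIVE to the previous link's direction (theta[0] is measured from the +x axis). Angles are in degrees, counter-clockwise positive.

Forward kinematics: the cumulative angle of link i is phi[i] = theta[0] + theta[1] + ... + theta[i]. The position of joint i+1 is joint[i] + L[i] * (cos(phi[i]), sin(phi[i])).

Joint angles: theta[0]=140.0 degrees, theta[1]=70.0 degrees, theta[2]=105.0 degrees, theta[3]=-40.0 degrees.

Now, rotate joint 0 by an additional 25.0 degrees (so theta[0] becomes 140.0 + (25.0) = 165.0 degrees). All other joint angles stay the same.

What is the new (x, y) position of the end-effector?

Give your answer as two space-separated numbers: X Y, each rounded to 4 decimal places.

Answer: 6.5581 -10.0026

Derivation:
joint[0] = (0.0000, 0.0000)  (base)
link 0: phi[0] = 165 = 165 deg
  cos(165 deg) = -0.9659, sin(165 deg) = 0.2588
  joint[1] = (0.0000, 0.0000) + 2 * (-0.9659, 0.2588) = (0.0000 + -1.9319, 0.0000 + 0.5176) = (-1.9319, 0.5176)
link 1: phi[1] = 165 + 70 = 235 deg
  cos(235 deg) = -0.5736, sin(235 deg) = -0.8192
  joint[2] = (-1.9319, 0.5176) + 4.5 * (-0.5736, -0.8192) = (-1.9319 + -2.5811, 0.5176 + -3.6862) = (-4.5129, -3.1685)
link 2: phi[2] = 165 + 70 + 105 = 340 deg
  cos(340 deg) = 0.9397, sin(340 deg) = -0.3420
  joint[3] = (-4.5129, -3.1685) + 9.6 * (0.9397, -0.3420) = (-4.5129 + 9.0210, -3.1685 + -3.2834) = (4.5081, -6.4519)
link 3: phi[3] = 165 + 70 + 105 + -40 = 300 deg
  cos(300 deg) = 0.5000, sin(300 deg) = -0.8660
  joint[4] = (4.5081, -6.4519) + 4.1 * (0.5000, -0.8660) = (4.5081 + 2.0500, -6.4519 + -3.5507) = (6.5581, -10.0026)
End effector: (6.5581, -10.0026)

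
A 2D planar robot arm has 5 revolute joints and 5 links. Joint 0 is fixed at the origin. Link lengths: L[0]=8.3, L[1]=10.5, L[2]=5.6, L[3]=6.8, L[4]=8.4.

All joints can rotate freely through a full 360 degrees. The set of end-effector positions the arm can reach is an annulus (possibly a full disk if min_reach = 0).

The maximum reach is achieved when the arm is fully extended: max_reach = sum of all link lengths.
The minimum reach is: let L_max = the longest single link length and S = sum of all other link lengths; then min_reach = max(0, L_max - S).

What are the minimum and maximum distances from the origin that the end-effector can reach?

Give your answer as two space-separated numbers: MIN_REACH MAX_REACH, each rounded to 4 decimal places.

Answer: 0.0000 39.6000

Derivation:
Link lengths: [8.3, 10.5, 5.6, 6.8, 8.4]
max_reach = 8.3 + 10.5 + 5.6 + 6.8 + 8.4 = 39.6
L_max = max([8.3, 10.5, 5.6, 6.8, 8.4]) = 10.5
S (sum of others) = 39.6 - 10.5 = 29.1
min_reach = max(0, 10.5 - 29.1) = max(0, -18.6) = 0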